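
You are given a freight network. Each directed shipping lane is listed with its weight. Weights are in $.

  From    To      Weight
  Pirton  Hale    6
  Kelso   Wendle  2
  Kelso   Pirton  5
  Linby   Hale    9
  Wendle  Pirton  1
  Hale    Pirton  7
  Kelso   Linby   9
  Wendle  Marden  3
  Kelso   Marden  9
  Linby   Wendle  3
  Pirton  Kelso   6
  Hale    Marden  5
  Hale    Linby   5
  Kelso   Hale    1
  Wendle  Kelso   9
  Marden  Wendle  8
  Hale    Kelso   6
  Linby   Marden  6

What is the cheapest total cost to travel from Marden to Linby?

Shortest distances from Marden:
Marden: 0
Wendle: 8  (via Marden)
Pirton: 9  (via Wendle)
Kelso: 15  (via Pirton)
Hale: 15  (via Pirton)
Linby: 20  (via Hale)
Shortest route: Marden–Wendle–Pirton–Hale–Linby = $20.

$20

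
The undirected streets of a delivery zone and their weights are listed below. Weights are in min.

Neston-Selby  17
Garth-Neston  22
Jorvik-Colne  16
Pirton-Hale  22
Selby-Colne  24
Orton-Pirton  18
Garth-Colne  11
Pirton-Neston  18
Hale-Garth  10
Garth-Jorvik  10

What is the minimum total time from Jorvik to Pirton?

42 min

Candidate routes:
Jorvik → Colne → Garth → Hale → Pirton: 16+11+10+22 = 59
Jorvik → Garth → Hale → Pirton: 10+10+22 = 42
Jorvik → Garth → Neston → Pirton: 10+22+18 = 50
The minimum is 42 min via Jorvik → Garth → Hale → Pirton.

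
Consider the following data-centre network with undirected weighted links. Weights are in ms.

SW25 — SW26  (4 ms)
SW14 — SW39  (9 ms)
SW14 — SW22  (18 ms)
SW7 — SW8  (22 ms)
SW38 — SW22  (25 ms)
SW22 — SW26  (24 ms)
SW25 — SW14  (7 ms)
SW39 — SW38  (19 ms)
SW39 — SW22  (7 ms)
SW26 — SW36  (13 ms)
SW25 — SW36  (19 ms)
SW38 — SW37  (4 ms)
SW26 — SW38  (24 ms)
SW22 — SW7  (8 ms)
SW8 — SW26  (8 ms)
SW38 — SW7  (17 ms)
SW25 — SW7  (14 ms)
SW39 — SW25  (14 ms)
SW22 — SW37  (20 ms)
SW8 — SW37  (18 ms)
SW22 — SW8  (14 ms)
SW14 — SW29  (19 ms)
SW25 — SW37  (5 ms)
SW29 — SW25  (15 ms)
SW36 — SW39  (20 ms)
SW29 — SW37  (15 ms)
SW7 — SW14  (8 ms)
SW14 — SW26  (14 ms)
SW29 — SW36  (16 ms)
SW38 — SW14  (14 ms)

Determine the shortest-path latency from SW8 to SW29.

27 ms

Enumerating some paths:
SW8–SW26–SW36–SW29: 8+13+16 = 37
SW8–SW26–SW25–SW37–SW29: 8+4+5+15 = 32
SW8–SW26–SW25–SW29: 8+4+15 = 27
SW8–SW37–SW29: 18+15 = 33
Cheapest is SW8–SW26–SW25–SW29 at 27 ms.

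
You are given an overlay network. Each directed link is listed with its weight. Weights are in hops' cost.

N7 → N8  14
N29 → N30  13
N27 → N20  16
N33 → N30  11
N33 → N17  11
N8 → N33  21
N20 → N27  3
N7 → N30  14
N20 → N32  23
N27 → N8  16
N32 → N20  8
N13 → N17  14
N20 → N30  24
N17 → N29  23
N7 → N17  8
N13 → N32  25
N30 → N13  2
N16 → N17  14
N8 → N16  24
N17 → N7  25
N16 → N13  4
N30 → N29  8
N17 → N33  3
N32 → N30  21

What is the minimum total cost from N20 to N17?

40 hops' cost

Running Dijkstra from N20:
N20: 0
N27: 3  (via N20)
N8: 19  (via N27)
N32: 23  (via N20)
N30: 24  (via N20)
N13: 26  (via N30)
N29: 32  (via N30)
N17: 40  (via N13)
Shortest route: N20 → N30 → N13 → N17 = 40 hops' cost.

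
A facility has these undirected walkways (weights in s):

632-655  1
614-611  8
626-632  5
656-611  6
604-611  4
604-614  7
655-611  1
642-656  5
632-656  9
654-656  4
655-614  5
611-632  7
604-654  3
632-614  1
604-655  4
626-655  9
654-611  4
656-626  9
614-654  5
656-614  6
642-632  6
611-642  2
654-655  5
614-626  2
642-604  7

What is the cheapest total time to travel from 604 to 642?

6 s

Shortest distances from 604:
604: 0
654: 3  (via 604)
611: 4  (via 604)
655: 4  (via 604)
632: 5  (via 655)
614: 6  (via 632)
642: 6  (via 611)
Shortest route: 604–611–642 = 6 s.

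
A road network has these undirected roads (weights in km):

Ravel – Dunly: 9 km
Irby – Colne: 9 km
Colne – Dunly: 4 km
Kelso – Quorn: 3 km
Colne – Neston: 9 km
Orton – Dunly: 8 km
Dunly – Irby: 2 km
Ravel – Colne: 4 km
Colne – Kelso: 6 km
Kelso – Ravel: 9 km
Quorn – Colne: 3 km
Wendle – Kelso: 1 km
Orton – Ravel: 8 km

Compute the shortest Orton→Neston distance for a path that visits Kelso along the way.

Best Orton to Kelso: Orton → Ravel → Kelso costing 17
Shortest Kelso→Neston: Kelso → Colne → Neston = 15
Total via Kelso: 17 + 15 = 32 km.

32 km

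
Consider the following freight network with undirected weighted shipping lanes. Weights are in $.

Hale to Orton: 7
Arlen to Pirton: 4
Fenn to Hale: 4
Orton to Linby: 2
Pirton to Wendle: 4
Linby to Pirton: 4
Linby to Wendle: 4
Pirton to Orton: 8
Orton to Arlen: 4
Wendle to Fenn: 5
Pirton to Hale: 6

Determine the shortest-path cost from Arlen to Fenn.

Settle nodes by increasing distance from Arlen:
Arlen: 0
Pirton: 4  (via Arlen)
Orton: 4  (via Arlen)
Linby: 6  (via Orton)
Wendle: 8  (via Pirton)
Hale: 10  (via Pirton)
Fenn: 13  (via Wendle)
Shortest route: Arlen–Pirton–Wendle–Fenn = $13.

$13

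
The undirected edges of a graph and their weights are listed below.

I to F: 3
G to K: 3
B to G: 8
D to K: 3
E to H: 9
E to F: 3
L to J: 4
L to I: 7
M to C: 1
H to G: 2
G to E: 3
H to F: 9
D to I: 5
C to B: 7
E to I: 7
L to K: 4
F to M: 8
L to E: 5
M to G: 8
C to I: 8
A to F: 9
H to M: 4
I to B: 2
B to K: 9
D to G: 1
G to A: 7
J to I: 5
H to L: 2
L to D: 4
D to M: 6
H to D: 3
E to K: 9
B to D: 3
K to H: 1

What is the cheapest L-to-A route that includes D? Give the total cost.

Shortest L→D: L–D = 4
Shortest D→A: D–G–A = 8
Total via D: 4 + 8 = 12.

12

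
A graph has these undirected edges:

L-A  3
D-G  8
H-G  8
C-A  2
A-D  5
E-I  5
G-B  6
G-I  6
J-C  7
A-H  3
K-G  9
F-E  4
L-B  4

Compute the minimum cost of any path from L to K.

Shortest distances from L:
L: 0
A: 3  (via L)
B: 4  (via L)
C: 5  (via A)
H: 6  (via A)
D: 8  (via A)
G: 10  (via B)
J: 12  (via C)
I: 16  (via G)
K: 19  (via G)
Shortest route: L–B–G–K = 19.

19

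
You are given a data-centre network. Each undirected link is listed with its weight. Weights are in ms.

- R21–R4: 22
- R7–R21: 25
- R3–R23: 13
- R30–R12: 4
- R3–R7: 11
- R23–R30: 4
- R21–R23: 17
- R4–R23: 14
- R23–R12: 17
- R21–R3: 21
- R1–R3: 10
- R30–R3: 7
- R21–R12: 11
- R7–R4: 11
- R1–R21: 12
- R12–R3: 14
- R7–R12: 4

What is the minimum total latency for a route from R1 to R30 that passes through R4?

Best R1 to R4: R1–R3–R7–R4 costing 32
Shortest R4→R30: R4–R23–R30 = 18
Total via R4: 32 + 18 = 50 ms.

50 ms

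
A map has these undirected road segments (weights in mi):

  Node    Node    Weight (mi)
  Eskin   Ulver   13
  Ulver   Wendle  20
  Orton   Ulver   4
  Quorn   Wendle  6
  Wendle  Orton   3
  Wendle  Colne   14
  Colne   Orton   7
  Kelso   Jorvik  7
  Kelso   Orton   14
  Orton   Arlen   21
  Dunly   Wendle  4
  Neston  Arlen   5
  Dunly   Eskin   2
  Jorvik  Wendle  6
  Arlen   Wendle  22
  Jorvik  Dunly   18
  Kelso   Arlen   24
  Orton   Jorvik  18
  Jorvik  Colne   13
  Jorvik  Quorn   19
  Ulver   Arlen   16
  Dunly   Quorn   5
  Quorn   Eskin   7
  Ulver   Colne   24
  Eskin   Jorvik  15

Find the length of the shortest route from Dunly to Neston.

31 mi

Compare a few routes:
Dunly - Wendle - Orton - Ulver - Arlen - Neston: 4+3+4+16+5 = 32
Dunly - Wendle - Arlen - Neston: 4+22+5 = 31
Dunly - Wendle - Orton - Arlen - Neston: 4+3+21+5 = 33
The minimum is 31 mi via Dunly - Wendle - Arlen - Neston.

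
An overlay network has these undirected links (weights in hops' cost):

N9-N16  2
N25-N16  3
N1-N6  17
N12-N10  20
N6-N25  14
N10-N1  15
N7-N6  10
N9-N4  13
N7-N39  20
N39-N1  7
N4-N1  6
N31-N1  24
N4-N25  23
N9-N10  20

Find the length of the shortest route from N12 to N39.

42 hops' cost

Enumerating some paths:
N12 → N10 → N9 → N4 → N1 → N39: 20+20+13+6+7 = 66
N12 → N10 → N1 → N39: 20+15+7 = 42
N12 → N10 → N9 → N16 → N25 → N4 → N1 → N39: 20+20+2+3+23+6+7 = 81
The minimum is 42 hops' cost via N12 → N10 → N1 → N39.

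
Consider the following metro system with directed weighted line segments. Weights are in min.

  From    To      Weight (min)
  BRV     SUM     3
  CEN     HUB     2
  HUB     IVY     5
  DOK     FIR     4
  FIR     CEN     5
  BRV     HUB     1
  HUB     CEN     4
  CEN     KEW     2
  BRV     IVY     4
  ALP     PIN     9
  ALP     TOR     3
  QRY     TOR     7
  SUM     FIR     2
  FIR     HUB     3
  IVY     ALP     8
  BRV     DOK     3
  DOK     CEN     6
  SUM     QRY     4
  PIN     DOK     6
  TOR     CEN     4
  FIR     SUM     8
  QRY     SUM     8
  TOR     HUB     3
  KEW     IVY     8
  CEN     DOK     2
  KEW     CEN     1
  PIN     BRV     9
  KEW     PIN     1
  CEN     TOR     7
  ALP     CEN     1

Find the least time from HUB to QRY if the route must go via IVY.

32 min

Best HUB to IVY: HUB → IVY costing 5
Best IVY to QRY: IVY → ALP → CEN → DOK → FIR → SUM → QRY costing 27
Total via IVY: 5 + 27 = 32 min.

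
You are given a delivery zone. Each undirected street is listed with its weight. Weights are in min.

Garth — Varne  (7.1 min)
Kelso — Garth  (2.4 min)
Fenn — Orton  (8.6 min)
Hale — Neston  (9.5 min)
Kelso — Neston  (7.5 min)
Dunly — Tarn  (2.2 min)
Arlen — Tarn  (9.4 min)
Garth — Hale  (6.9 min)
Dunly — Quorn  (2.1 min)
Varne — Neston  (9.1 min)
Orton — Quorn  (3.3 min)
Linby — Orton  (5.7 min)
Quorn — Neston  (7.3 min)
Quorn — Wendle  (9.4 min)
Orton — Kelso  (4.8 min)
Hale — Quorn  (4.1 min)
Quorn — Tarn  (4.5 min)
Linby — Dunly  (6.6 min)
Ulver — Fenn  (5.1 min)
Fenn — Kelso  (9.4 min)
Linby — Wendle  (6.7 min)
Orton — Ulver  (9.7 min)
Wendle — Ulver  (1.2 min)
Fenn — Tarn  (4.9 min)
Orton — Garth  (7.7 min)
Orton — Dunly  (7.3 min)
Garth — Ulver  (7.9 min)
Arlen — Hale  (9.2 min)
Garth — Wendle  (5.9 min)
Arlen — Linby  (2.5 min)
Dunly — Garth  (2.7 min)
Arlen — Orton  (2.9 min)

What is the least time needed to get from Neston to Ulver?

Shortest distances from Neston:
Neston: 0
Quorn: 7.3  (via Neston)
Kelso: 7.5  (via Neston)
Varne: 9.1  (via Neston)
Dunly: 9.4  (via Quorn)
Hale: 9.5  (via Neston)
Garth: 9.9  (via Kelso)
Orton: 10.6  (via Quorn)
Tarn: 11.6  (via Dunly)
Arlen: 13.5  (via Orton)
Wendle: 15.8  (via Garth)
Linby: 16  (via Dunly)
Fenn: 16.5  (via Tarn)
Ulver: 17  (via Wendle)
Shortest route: Neston–Kelso–Garth–Wendle–Ulver = 17 min.

17 min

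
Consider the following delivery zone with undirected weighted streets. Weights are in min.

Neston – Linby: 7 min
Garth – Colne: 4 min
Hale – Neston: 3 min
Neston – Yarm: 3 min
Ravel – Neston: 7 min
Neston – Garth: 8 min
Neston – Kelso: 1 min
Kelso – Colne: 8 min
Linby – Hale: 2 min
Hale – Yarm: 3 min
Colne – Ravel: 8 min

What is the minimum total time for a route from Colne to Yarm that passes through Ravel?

18 min

Shortest Colne→Ravel: Colne → Ravel = 8
Best Ravel to Yarm: Ravel → Neston → Yarm costing 10
Total via Ravel: 8 + 10 = 18 min.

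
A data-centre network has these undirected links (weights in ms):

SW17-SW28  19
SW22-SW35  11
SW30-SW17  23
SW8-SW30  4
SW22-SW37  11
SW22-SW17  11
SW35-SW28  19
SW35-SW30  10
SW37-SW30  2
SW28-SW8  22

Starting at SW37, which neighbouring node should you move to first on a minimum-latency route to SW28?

SW30

Candidate routes:
SW37–SW22–SW35–SW28: 11+11+19 = 41
SW37–SW30–SW8–SW28: 2+4+22 = 28
SW37–SW30–SW35–SW28: 2+10+19 = 31
The minimum is 28 ms via SW37–SW30–SW8–SW28.
So from SW37 the first move is to SW30.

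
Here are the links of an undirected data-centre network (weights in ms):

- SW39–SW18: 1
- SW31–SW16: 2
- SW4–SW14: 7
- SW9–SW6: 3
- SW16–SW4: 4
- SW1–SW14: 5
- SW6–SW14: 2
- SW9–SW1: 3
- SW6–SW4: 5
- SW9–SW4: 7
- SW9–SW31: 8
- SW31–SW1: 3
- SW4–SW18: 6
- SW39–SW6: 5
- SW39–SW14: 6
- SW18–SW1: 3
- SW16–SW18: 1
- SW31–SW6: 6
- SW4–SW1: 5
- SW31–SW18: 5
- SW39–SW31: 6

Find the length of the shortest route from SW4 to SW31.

6 ms

Candidate routes:
SW4 → SW18 → SW16 → SW31: 6+1+2 = 9
SW4 → SW1 → SW31: 5+3 = 8
SW4 → SW16 → SW31: 4+2 = 6
SW4 → SW16 → SW18 → SW31: 4+1+5 = 10
Cheapest is SW4 → SW16 → SW31 at 6 ms.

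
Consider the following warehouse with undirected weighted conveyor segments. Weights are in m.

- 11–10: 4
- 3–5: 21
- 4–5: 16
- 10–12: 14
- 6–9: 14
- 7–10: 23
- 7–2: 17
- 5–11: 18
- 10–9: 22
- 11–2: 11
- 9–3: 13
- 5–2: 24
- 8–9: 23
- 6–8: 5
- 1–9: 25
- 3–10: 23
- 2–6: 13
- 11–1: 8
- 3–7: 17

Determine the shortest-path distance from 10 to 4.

38 m

Shortest distances from 10:
10: 0
11: 4  (via 10)
1: 12  (via 11)
12: 14  (via 10)
2: 15  (via 11)
5: 22  (via 11)
9: 22  (via 10)
3: 23  (via 10)
7: 23  (via 10)
6: 28  (via 2)
8: 33  (via 6)
4: 38  (via 5)
Shortest route: 10–11–5–4 = 38 m.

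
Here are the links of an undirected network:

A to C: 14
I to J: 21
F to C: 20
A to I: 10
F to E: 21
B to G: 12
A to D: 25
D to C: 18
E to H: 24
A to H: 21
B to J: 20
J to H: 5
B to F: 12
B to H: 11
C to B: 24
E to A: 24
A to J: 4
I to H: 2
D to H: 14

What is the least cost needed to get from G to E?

Running Dijkstra from G:
G: 0
B: 12  (via G)
H: 23  (via B)
F: 24  (via B)
I: 25  (via H)
J: 28  (via H)
A: 32  (via J)
C: 36  (via B)
D: 37  (via H)
E: 45  (via F)
Shortest route: G–B–F–E = 45.

45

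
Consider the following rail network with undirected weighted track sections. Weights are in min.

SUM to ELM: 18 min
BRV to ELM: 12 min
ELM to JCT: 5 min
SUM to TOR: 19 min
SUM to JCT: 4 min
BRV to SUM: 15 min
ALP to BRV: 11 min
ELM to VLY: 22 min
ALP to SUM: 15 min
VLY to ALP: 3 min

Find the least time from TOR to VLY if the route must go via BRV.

Best TOR to BRV: TOR → SUM → BRV costing 34
Best BRV to VLY: BRV → ALP → VLY costing 14
Total via BRV: 34 + 14 = 48 min.

48 min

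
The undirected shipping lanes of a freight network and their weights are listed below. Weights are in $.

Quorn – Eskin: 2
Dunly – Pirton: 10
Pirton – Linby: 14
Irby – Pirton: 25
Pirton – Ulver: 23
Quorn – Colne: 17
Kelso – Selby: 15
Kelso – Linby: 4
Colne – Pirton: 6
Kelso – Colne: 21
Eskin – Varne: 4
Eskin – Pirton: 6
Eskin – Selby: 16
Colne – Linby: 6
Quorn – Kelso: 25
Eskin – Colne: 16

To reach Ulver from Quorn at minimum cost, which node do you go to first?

Compare a few routes:
Quorn–Colne–Pirton–Ulver: 17+6+23 = 46
Quorn–Eskin–Colne–Pirton–Ulver: 2+16+6+23 = 47
Quorn–Eskin–Pirton–Ulver: 2+6+23 = 31
Cheapest is Quorn–Eskin–Pirton–Ulver at $31.
So from Quorn the first move is to Eskin.

Eskin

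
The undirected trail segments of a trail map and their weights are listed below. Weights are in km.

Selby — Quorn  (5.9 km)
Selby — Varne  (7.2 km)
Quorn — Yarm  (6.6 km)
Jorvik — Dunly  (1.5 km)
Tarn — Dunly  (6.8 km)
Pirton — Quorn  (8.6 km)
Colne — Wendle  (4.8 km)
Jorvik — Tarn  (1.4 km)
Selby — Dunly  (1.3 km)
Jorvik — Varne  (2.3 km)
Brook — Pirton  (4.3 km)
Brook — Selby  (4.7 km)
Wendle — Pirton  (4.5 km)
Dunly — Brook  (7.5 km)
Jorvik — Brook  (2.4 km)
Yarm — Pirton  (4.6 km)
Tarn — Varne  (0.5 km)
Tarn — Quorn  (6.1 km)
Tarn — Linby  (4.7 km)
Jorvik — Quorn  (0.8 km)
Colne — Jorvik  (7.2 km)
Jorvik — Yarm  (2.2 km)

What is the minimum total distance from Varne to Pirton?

Candidate routes:
Varne → Tarn → Jorvik → Yarm → Pirton: 0.5+1.4+2.2+4.6 = 8.7
Varne → Jorvik → Brook → Pirton: 2.3+2.4+4.3 = 9
Varne → Tarn → Jorvik → Brook → Pirton: 0.5+1.4+2.4+4.3 = 8.6
The minimum is 8.6 km via Varne → Tarn → Jorvik → Brook → Pirton.

8.6 km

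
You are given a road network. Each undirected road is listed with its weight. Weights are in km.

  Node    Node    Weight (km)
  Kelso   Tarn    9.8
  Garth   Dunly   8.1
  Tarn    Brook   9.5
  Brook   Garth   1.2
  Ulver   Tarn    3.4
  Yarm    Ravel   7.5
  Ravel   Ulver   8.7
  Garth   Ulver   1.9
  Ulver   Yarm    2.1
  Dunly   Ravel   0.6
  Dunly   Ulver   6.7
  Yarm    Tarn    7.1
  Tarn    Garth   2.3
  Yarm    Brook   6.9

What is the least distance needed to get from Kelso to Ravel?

20.5 km

Compare a few routes:
Kelso–Tarn–Ulver–Ravel: 9.8+3.4+8.7 = 21.9
Kelso–Tarn–Ulver–Dunly–Ravel: 9.8+3.4+6.7+0.6 = 20.5
Kelso–Tarn–Garth–Dunly–Ravel: 9.8+2.3+8.1+0.6 = 20.8
Kelso–Tarn–Garth–Ulver–Dunly–Ravel: 9.8+2.3+1.9+6.7+0.6 = 21.3
The minimum is 20.5 km via Kelso–Tarn–Ulver–Dunly–Ravel.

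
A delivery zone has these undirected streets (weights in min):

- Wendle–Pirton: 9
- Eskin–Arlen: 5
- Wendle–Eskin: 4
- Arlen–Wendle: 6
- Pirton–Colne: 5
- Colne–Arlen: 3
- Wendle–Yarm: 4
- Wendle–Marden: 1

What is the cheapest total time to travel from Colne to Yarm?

Shortest distances from Colne:
Colne: 0
Arlen: 3  (via Colne)
Pirton: 5  (via Colne)
Eskin: 8  (via Arlen)
Wendle: 9  (via Arlen)
Marden: 10  (via Wendle)
Yarm: 13  (via Wendle)
Shortest route: Colne–Arlen–Wendle–Yarm = 13 min.

13 min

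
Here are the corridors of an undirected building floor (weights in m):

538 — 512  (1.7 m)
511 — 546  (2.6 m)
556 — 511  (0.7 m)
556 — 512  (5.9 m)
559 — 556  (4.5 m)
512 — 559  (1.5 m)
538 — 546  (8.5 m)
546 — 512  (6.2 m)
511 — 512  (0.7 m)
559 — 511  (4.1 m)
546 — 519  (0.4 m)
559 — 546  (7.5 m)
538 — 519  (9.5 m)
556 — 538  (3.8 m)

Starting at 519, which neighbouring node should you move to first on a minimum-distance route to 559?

Candidate routes:
519–546–559: 0.4+7.5 = 7.9
519–546–512–559: 0.4+6.2+1.5 = 8.1
519–546–511–512–559: 0.4+2.6+0.7+1.5 = 5.2
519–546–511–559: 0.4+2.6+4.1 = 7.1
Cheapest is 519–546–511–512–559 at 5.2 m.
So from 519 the first move is to 546.

546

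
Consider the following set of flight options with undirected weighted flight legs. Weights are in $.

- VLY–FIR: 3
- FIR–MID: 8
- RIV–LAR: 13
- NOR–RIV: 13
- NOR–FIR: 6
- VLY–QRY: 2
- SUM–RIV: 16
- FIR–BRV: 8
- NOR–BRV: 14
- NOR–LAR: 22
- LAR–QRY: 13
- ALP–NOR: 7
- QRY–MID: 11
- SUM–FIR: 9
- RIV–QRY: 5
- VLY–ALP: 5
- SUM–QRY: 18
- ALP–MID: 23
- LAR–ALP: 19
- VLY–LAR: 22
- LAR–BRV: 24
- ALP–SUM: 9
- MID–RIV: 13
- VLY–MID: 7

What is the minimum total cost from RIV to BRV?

$18

Settle nodes by increasing distance from RIV:
RIV: 0
QRY: 5  (via RIV)
VLY: 7  (via QRY)
FIR: 10  (via VLY)
ALP: 12  (via VLY)
LAR: 13  (via RIV)
MID: 13  (via RIV)
NOR: 13  (via RIV)
SUM: 16  (via RIV)
BRV: 18  (via FIR)
Shortest route: RIV → QRY → VLY → FIR → BRV = $18.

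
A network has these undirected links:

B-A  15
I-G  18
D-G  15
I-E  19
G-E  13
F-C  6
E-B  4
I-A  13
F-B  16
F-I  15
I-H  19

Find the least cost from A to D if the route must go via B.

47

Best A to B: A–B costing 15
Best B to D: B–E–G–D costing 32
Total via B: 15 + 32 = 47.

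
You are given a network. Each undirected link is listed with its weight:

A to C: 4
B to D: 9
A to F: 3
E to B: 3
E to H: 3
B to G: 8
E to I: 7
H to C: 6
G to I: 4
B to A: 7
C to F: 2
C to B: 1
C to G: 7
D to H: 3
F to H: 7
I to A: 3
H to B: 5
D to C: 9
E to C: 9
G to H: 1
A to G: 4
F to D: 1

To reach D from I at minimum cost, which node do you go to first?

Compare a few routes:
I → G → H → D: 4+1+3 = 8
I → A → F → D: 3+3+1 = 7
I → A → C → F → D: 3+4+2+1 = 10
I → A → G → H → D: 3+4+1+3 = 11
Cheapest is I → A → F → D at 7.
So from I the first move is to A.

A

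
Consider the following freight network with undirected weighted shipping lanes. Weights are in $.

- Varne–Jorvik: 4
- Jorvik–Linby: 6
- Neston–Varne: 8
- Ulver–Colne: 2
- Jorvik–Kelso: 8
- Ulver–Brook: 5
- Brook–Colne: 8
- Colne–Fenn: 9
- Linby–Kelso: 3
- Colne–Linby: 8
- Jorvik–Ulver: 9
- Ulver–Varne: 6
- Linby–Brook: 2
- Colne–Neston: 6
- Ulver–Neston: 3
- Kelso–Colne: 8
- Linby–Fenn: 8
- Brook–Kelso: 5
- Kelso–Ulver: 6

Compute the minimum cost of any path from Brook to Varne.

$11

Settle nodes by increasing distance from Brook:
Brook: 0
Linby: 2  (via Brook)
Ulver: 5  (via Brook)
Kelso: 5  (via Brook)
Colne: 7  (via Ulver)
Jorvik: 8  (via Linby)
Neston: 8  (via Ulver)
Fenn: 10  (via Linby)
Varne: 11  (via Ulver)
Shortest route: Brook → Ulver → Varne = $11.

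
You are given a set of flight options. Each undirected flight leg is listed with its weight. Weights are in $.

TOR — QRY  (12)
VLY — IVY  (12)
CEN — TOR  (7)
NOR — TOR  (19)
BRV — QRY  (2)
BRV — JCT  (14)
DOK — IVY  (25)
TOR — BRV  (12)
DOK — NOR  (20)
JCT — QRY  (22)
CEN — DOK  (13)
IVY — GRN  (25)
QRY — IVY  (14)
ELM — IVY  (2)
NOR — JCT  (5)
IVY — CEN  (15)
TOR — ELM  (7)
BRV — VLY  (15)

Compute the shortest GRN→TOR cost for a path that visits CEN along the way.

$47

Shortest GRN→CEN: GRN → IVY → CEN = 40
Shortest CEN→TOR: CEN → TOR = 7
Total via CEN: 40 + 7 = $47.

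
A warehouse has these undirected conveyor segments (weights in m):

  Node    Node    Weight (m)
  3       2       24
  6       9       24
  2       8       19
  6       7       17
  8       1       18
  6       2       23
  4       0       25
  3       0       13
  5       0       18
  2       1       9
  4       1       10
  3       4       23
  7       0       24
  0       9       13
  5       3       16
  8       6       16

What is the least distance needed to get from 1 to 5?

Candidate routes:
1 - 4 - 0 - 5: 10+25+18 = 53
1 - 2 - 3 - 0 - 5: 9+24+13+18 = 64
1 - 2 - 3 - 5: 9+24+16 = 49
Cheapest is 1 - 2 - 3 - 5 at 49 m.

49 m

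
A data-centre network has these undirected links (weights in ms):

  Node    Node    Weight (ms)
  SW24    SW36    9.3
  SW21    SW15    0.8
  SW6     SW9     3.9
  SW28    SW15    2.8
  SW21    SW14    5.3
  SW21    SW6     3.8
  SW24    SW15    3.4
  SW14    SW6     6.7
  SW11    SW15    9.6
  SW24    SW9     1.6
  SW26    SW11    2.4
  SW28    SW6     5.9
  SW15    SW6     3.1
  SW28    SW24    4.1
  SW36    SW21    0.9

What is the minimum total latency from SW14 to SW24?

Shortest distances from SW14:
SW14: 0
SW21: 5.3  (via SW14)
SW15: 6.1  (via SW21)
SW36: 6.2  (via SW21)
SW6: 6.7  (via SW14)
SW28: 8.9  (via SW15)
SW24: 9.5  (via SW15)
Shortest route: SW14 → SW21 → SW15 → SW24 = 9.5 ms.

9.5 ms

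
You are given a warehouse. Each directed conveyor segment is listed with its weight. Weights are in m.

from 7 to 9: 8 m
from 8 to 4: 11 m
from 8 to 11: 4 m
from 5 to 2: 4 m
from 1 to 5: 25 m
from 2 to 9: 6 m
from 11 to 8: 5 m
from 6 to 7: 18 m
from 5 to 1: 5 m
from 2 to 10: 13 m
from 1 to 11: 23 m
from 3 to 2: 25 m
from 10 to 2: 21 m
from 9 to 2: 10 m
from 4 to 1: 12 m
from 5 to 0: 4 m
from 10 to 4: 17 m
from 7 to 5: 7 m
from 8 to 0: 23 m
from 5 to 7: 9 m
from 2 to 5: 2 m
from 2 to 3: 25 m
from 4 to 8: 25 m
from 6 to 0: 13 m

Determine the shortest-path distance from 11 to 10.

70 m

Candidate routes:
11 - 8 - 4 - 1 - 5 - 7 - 9 - 2 - 10: 5+11+12+25+9+8+10+13 = 93
11 - 8 - 4 - 1 - 5 - 2 - 10: 5+11+12+25+4+13 = 70
The minimum is 70 m via 11 - 8 - 4 - 1 - 5 - 2 - 10.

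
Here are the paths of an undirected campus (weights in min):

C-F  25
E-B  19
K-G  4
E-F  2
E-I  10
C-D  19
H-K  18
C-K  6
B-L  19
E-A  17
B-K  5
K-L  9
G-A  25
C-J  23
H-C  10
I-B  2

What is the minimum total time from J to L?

38 min

Enumerating some paths:
J → C → H → K → B → L: 23+10+18+5+19 = 75
J → C → K → B → L: 23+6+5+19 = 53
J → C → H → K → L: 23+10+18+9 = 60
J → C → K → L: 23+6+9 = 38
The minimum is 38 min via J → C → K → L.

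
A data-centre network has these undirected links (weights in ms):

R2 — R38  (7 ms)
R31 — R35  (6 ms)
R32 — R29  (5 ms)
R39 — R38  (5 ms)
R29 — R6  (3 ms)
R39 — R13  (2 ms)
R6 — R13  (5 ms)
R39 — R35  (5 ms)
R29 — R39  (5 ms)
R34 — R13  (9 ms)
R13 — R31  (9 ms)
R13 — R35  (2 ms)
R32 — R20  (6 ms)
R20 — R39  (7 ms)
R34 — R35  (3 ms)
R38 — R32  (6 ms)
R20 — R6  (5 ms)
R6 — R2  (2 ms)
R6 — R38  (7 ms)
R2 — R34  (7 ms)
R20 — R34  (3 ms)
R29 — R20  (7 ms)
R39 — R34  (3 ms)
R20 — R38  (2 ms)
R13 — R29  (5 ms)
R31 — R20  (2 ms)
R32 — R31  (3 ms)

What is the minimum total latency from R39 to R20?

6 ms

Running Dijkstra from R39:
R39: 0
R13: 2  (via R39)
R34: 3  (via R39)
R35: 4  (via R13)
R38: 5  (via R39)
R29: 5  (via R39)
R20: 6  (via R34)
Shortest route: R39–R34–R20 = 6 ms.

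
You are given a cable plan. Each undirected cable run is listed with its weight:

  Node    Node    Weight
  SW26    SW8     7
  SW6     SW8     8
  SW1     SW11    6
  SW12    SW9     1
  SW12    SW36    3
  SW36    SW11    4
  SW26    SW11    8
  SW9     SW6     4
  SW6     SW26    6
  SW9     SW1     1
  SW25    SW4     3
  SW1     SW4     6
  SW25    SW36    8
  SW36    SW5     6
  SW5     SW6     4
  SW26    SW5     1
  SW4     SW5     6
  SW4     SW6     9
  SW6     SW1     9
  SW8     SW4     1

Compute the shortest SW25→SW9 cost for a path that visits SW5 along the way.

17

Best SW25 to SW5: SW25 → SW4 → SW5 costing 9
Best SW5 to SW9: SW5 → SW6 → SW9 costing 8
Total via SW5: 9 + 8 = 17.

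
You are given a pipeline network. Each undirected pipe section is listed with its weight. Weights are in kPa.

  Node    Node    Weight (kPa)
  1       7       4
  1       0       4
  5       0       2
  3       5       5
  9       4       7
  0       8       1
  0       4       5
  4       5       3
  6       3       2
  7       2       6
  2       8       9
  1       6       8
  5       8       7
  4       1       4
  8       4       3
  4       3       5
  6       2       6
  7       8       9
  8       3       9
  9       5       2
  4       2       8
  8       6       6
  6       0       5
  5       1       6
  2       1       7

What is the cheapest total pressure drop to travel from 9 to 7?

Settle nodes by increasing distance from 9:
9: 0
5: 2  (via 9)
0: 4  (via 5)
4: 5  (via 5)
8: 5  (via 0)
3: 7  (via 5)
1: 8  (via 5)
6: 9  (via 0)
7: 12  (via 1)
Shortest route: 9 → 5 → 1 → 7 = 12 kPa.

12 kPa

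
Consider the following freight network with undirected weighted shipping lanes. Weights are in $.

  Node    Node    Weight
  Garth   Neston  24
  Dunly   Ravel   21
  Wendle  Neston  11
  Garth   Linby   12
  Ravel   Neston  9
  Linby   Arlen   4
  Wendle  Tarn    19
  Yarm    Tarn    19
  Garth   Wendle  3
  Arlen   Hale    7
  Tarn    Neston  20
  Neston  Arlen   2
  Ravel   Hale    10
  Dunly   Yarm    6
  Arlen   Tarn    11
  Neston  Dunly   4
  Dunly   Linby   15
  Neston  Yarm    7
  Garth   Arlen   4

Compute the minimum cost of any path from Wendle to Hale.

Compare a few routes:
Wendle - Neston - Arlen - Hale: 11+2+7 = 20
Wendle - Garth - Arlen - Hale: 3+4+7 = 14
The minimum is $14 via Wendle - Garth - Arlen - Hale.

$14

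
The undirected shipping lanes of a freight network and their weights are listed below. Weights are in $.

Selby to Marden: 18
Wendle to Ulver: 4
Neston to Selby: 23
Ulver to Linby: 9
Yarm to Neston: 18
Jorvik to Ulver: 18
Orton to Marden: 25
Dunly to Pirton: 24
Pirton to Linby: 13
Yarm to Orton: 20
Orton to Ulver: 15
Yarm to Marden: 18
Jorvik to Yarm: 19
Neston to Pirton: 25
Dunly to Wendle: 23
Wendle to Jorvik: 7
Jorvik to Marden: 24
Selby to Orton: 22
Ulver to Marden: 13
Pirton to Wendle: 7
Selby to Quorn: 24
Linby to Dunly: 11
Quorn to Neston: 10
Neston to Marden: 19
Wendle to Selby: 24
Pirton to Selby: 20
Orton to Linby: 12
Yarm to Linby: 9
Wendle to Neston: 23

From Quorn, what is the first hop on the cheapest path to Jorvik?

Neston

Compare a few routes:
Quorn → Neston → Pirton → Wendle → Jorvik: 10+25+7+7 = 49
Quorn → Neston → Yarm → Jorvik: 10+18+19 = 47
Quorn → Neston → Wendle → Jorvik: 10+23+7 = 40
Cheapest is Quorn → Neston → Wendle → Jorvik at $40.
So from Quorn the first move is to Neston.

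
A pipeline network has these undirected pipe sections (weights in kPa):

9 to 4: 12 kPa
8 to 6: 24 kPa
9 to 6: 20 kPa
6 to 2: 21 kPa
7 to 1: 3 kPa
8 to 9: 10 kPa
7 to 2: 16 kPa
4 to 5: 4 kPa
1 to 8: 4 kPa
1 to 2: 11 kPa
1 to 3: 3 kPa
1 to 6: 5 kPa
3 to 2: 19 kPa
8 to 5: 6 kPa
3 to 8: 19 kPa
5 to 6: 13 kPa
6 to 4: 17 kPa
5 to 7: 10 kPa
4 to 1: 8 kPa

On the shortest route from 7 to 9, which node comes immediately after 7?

1

Candidate routes:
7–1–8–9: 3+4+10 = 17
7–1–4–9: 3+8+12 = 23
Cheapest is 7–1–8–9 at 17 kPa.
So from 7 the first move is to 1.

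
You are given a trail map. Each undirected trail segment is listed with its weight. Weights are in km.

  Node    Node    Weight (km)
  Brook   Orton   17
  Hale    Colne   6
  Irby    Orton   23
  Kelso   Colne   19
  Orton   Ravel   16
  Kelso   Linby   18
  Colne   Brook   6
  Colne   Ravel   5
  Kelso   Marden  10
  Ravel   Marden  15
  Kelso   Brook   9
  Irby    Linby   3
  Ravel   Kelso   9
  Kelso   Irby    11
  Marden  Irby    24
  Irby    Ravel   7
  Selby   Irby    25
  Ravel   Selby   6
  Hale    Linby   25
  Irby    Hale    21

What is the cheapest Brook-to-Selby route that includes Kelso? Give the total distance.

Shortest Brook→Kelso: Brook–Kelso = 9
Shortest Kelso→Selby: Kelso–Ravel–Selby = 15
Total via Kelso: 9 + 15 = 24 km.

24 km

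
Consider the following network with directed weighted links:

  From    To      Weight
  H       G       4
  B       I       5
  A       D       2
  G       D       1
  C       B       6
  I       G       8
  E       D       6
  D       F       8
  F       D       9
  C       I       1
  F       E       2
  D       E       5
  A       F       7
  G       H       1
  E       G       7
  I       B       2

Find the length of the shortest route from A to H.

15

Settle nodes by increasing distance from A:
A: 0
D: 2  (via A)
E: 7  (via D)
F: 7  (via A)
G: 14  (via E)
H: 15  (via G)
Shortest route: A–D–E–G–H = 15.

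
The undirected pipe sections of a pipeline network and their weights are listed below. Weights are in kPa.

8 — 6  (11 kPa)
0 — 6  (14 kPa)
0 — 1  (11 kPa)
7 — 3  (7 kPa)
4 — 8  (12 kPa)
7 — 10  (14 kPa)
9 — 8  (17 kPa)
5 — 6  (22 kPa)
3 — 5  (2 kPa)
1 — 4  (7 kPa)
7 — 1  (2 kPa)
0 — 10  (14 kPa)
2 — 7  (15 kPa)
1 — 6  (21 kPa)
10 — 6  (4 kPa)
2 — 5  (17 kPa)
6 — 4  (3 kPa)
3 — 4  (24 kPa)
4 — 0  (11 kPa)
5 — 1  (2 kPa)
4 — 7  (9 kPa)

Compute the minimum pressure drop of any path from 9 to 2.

53 kPa

Shortest distances from 9:
9: 0
8: 17  (via 9)
6: 28  (via 8)
4: 29  (via 8)
10: 32  (via 6)
1: 36  (via 4)
5: 38  (via 1)
7: 38  (via 4)
0: 40  (via 4)
3: 40  (via 5)
2: 53  (via 7)
Shortest route: 9–8–4–7–2 = 53 kPa.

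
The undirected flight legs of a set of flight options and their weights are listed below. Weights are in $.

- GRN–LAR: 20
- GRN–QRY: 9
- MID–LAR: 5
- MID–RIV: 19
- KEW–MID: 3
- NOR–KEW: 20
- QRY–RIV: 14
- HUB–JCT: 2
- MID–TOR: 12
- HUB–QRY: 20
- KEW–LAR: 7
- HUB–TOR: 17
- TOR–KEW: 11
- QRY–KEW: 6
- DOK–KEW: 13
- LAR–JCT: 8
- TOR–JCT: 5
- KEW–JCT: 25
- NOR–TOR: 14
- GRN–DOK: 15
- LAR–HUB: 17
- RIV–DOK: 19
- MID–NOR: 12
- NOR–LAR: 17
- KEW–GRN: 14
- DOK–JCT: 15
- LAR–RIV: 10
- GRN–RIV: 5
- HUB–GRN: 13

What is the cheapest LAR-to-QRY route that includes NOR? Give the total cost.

$38

Best LAR to NOR: LAR–NOR costing 17
Shortest NOR→QRY: NOR–MID–KEW–QRY = 21
Total via NOR: 17 + 21 = $38.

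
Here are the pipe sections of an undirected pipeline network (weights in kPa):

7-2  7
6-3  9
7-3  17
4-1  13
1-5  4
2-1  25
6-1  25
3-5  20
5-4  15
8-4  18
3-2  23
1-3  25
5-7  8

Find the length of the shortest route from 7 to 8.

41 kPa

Candidate routes:
7 - 5 - 1 - 4 - 8: 8+4+13+18 = 43
7 - 2 - 1 - 4 - 8: 7+25+13+18 = 63
7 - 5 - 4 - 8: 8+15+18 = 41
Cheapest is 7 - 5 - 4 - 8 at 41 kPa.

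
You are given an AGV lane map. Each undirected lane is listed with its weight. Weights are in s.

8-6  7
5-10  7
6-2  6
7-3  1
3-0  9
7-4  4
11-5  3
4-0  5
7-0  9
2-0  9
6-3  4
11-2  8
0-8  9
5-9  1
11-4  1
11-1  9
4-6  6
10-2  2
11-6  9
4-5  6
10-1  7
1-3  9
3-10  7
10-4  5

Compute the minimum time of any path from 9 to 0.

Compare a few routes:
9 - 5 - 11 - 4 - 0: 1+3+1+5 = 10
9 - 5 - 4 - 0: 1+6+5 = 12
9 - 5 - 10 - 4 - 0: 1+7+5+5 = 18
Cheapest is 9 - 5 - 11 - 4 - 0 at 10 s.

10 s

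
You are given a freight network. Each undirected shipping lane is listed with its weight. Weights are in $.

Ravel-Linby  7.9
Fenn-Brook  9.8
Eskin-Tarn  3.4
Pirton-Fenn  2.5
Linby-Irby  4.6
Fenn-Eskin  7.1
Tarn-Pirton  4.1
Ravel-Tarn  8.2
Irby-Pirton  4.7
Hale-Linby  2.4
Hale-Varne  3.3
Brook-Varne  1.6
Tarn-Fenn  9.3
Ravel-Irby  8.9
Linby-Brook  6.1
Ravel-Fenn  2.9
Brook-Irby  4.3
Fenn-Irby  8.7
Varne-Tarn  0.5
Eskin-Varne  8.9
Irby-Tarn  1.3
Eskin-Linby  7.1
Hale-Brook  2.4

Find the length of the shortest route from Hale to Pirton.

Compare a few routes:
Hale–Varne–Tarn–Pirton: 3.3+0.5+4.1 = 7.9
Hale–Brook–Varne–Tarn–Irby–Pirton: 2.4+1.6+0.5+1.3+4.7 = 10.5
Hale–Brook–Varne–Tarn–Pirton: 2.4+1.6+0.5+4.1 = 8.6
Hale–Varne–Tarn–Irby–Pirton: 3.3+0.5+1.3+4.7 = 9.8
The minimum is $7.9 via Hale–Varne–Tarn–Pirton.

$7.9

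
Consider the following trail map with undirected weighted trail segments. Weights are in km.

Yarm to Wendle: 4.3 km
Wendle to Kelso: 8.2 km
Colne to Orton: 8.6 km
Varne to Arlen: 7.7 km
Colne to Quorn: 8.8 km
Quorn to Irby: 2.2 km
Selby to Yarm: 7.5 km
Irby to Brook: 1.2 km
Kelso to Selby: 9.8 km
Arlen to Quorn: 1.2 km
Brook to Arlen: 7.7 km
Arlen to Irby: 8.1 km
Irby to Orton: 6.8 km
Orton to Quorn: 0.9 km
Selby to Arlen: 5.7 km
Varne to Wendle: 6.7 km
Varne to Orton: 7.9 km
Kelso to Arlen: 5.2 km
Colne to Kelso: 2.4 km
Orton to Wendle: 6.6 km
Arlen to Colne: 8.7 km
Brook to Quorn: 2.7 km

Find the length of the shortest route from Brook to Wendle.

Shortest distances from Brook:
Brook: 0
Irby: 1.2  (via Brook)
Quorn: 2.7  (via Brook)
Orton: 3.6  (via Quorn)
Arlen: 3.9  (via Quorn)
Kelso: 9.1  (via Arlen)
Selby: 9.6  (via Arlen)
Wendle: 10.2  (via Orton)
Shortest route: Brook–Quorn–Orton–Wendle = 10.2 km.

10.2 km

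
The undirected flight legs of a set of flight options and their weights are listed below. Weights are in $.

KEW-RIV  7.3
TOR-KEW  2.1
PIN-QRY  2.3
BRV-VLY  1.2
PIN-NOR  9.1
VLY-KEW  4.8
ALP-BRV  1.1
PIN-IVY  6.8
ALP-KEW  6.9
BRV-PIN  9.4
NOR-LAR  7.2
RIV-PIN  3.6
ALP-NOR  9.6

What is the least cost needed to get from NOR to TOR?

Shortest distances from NOR:
NOR: 0
LAR: 7.2  (via NOR)
PIN: 9.1  (via NOR)
ALP: 9.6  (via NOR)
BRV: 10.7  (via ALP)
QRY: 11.4  (via PIN)
VLY: 11.9  (via BRV)
RIV: 12.7  (via PIN)
IVY: 15.9  (via PIN)
KEW: 16.5  (via ALP)
TOR: 18.6  (via KEW)
Shortest route: NOR → ALP → KEW → TOR = $18.6.

$18.6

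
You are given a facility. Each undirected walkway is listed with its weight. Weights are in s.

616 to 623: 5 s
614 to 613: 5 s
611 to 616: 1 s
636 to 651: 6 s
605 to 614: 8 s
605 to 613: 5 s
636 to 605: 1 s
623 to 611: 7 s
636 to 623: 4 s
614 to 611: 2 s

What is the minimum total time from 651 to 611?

Shortest distances from 651:
651: 0
636: 6  (via 651)
605: 7  (via 636)
623: 10  (via 636)
613: 12  (via 605)
616: 15  (via 623)
614: 15  (via 605)
611: 16  (via 616)
Shortest route: 651 → 636 → 623 → 616 → 611 = 16 s.

16 s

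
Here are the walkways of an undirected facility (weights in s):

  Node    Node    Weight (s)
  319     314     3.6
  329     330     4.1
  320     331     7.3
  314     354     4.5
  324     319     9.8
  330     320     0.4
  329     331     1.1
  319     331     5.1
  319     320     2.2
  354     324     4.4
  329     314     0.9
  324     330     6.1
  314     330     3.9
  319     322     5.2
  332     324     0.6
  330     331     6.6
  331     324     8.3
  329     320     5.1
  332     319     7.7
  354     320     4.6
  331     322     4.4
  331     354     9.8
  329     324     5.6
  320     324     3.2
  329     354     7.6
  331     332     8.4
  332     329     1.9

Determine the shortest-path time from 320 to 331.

Running Dijkstra from 320:
320: 0
330: 0.4  (via 320)
319: 2.2  (via 320)
324: 3.2  (via 320)
332: 3.8  (via 324)
314: 4.3  (via 330)
329: 4.5  (via 330)
354: 4.6  (via 320)
331: 5.6  (via 329)
Shortest route: 320–330–329–331 = 5.6 s.

5.6 s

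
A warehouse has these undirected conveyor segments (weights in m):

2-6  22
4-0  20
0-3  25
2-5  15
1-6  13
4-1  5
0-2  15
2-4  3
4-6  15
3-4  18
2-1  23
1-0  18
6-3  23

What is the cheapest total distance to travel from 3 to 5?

Candidate routes:
3 → 6 → 1 → 4 → 2 → 5: 23+13+5+3+15 = 59
3 → 0 → 2 → 5: 25+15+15 = 55
3 → 4 → 2 → 5: 18+3+15 = 36
3 → 6 → 4 → 2 → 5: 23+15+3+15 = 56
The minimum is 36 m via 3 → 4 → 2 → 5.

36 m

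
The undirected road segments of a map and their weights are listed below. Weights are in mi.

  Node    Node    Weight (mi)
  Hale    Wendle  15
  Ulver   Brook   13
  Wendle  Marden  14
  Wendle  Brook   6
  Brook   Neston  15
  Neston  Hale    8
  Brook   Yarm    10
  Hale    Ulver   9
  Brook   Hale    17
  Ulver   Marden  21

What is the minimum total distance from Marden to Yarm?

30 mi

Compare a few routes:
Marden - Ulver - Brook - Yarm: 21+13+10 = 44
Marden - Wendle - Brook - Yarm: 14+6+10 = 30
Marden - Wendle - Hale - Brook - Yarm: 14+15+17+10 = 56
The minimum is 30 mi via Marden - Wendle - Brook - Yarm.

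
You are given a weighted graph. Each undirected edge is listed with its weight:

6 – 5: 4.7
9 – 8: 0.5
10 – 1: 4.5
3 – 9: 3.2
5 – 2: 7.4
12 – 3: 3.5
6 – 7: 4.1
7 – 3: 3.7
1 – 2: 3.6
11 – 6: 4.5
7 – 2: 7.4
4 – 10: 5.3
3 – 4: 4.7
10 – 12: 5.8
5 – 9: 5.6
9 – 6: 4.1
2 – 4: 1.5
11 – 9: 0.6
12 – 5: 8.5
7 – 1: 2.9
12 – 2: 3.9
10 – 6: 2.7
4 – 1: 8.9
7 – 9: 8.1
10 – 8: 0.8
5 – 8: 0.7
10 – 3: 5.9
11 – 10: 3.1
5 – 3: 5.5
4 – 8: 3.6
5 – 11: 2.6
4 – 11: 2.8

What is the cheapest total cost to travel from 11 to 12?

7.3

Compare a few routes:
11 - 9 - 3 - 12: 0.6+3.2+3.5 = 7.3
11 - 9 - 8 - 10 - 12: 0.6+0.5+0.8+5.8 = 7.7
Cheapest is 11 - 9 - 3 - 12 at 7.3.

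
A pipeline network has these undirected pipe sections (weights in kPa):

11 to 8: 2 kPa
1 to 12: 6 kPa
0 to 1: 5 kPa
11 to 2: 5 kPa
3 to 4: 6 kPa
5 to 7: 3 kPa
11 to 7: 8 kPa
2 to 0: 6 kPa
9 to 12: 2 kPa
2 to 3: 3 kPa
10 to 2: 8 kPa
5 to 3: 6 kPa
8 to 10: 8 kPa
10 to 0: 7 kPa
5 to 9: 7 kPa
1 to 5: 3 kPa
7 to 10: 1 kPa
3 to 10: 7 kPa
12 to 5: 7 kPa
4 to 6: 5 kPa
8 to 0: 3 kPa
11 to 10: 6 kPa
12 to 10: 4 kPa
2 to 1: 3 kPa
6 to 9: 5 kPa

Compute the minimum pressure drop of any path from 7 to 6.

12 kPa

Settle nodes by increasing distance from 7:
7: 0
10: 1  (via 7)
5: 3  (via 7)
12: 5  (via 10)
1: 6  (via 5)
9: 7  (via 12)
11: 7  (via 10)
0: 8  (via 10)
3: 8  (via 10)
2: 9  (via 10)
8: 9  (via 10)
6: 12  (via 9)
Shortest route: 7–10–12–9–6 = 12 kPa.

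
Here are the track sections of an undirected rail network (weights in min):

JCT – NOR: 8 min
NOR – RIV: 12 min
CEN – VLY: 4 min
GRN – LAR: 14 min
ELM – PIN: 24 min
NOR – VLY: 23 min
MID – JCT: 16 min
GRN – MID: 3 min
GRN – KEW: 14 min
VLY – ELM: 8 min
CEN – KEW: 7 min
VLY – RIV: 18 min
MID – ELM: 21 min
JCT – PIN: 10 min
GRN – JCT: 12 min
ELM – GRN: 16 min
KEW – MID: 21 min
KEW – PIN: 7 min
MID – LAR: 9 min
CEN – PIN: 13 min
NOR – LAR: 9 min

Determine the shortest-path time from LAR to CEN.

Shortest distances from LAR:
LAR: 0
NOR: 9  (via LAR)
MID: 9  (via LAR)
GRN: 12  (via MID)
JCT: 17  (via NOR)
RIV: 21  (via NOR)
KEW: 26  (via GRN)
PIN: 27  (via JCT)
ELM: 28  (via GRN)
VLY: 32  (via NOR)
CEN: 33  (via KEW)
Shortest route: LAR → MID → GRN → KEW → CEN = 33 min.

33 min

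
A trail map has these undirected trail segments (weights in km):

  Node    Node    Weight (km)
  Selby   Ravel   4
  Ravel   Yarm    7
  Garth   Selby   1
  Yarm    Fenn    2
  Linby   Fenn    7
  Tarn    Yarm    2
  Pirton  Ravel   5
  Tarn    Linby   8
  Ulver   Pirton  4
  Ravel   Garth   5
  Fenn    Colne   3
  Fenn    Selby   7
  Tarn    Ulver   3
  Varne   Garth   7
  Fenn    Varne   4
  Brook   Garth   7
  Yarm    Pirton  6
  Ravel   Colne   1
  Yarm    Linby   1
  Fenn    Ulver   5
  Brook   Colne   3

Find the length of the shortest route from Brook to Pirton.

Compare a few routes:
Brook - Colne - Fenn - Yarm - Pirton: 3+3+2+6 = 14
Brook - Colne - Ravel - Pirton: 3+1+5 = 9
Brook - Colne - Fenn - Ulver - Pirton: 3+3+5+4 = 15
Brook - Garth - Selby - Ravel - Pirton: 7+1+4+5 = 17
Cheapest is Brook - Colne - Ravel - Pirton at 9 km.

9 km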